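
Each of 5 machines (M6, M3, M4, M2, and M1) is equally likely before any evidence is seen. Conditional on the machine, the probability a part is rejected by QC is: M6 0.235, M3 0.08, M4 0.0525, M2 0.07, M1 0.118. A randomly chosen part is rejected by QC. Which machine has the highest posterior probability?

With a uniform prior (1/5 each), posterior ∝ likelihood:
  M6: 0.235
  M3: 0.08
  M4: 0.0525
  M2: 0.07
  M1: 0.118
Normalizing constant = 0.5555.
Largest term belongs to M6, so M6 is most probable.

M6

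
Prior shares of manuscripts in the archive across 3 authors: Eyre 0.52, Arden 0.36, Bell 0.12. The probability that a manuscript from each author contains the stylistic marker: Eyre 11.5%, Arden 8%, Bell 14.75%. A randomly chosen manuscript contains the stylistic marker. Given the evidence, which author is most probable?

By Bayes' rule, posterior ∝ prior × likelihood:
  Eyre: 0.52 × 0.115 = 0.0598
  Arden: 0.36 × 0.08 = 0.0288
  Bell: 0.12 × 0.1475 = 0.0177
Normalizing constant = 0.1063.
Largest term belongs to Eyre, so Eyre is most probable.

Eyre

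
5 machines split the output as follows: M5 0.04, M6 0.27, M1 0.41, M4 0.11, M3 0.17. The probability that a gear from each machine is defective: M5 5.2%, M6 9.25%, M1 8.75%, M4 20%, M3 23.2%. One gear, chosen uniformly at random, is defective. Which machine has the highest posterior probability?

By Bayes' rule, posterior ∝ prior × likelihood:
  M5: 0.04 × 0.052 = 0.00208
  M6: 0.27 × 0.0925 = 0.024975
  M1: 0.41 × 0.0875 = 0.035875
  M4: 0.11 × 0.2 = 0.022
  M3: 0.17 × 0.232 = 0.03944
Sum = 0.12437.
Largest term belongs to M3, so M3 is most probable.

M3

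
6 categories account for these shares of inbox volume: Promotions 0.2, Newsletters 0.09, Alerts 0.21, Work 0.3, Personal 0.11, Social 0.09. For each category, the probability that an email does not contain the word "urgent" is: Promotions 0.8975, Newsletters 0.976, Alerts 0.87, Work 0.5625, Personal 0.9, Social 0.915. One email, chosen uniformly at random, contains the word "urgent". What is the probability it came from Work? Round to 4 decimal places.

Taking complements, P(urgent-flag | each) = Promotions 0.1025, Newsletters 0.024, Alerts 0.13, Work 0.4375, Personal 0.1, Social 0.085.
Unnormalized posteriors (prior × likelihood):
  Promotions: 0.2 × 0.1025 = 0.0205
  Newsletters: 0.09 × 0.024 = 0.00216
  Alerts: 0.21 × 0.13 = 0.0273
  Work: 0.3 × 0.4375 = 0.13125
  Personal: 0.11 × 0.1 = 0.011
  Social: 0.09 × 0.085 = 0.00765
Normalizing constant = 0.19986.
P(Work | evidence) = 0.13125 / 0.19986 ≈ 0.6567.

0.6567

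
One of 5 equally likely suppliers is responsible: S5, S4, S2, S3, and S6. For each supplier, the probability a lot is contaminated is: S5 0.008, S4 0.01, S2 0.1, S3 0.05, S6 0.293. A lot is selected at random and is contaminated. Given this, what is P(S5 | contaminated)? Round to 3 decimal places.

0.017

Since the prior is uniform, the posterior is proportional to the likelihood:
  S5: 0.008
  S4: 0.01
  S2: 0.1
  S3: 0.05
  S6: 0.293
Normalizing constant = 0.461.
P(S5 | evidence) = 0.008 / 0.461 ≈ 0.017.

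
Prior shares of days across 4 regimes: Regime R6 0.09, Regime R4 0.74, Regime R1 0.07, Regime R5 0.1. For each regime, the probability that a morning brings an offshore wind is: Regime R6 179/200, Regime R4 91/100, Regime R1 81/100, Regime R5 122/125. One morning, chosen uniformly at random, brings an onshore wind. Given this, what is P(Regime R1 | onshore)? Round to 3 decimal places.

0.145

Taking complements, P(onshore | each) = Regime R6 0.105, Regime R4 0.09, Regime R1 0.19, Regime R5 0.024.
By Bayes' rule, posterior ∝ prior × likelihood:
  Regime R6: 0.09 × 0.105 = 0.00945
  Regime R4: 0.74 × 0.09 = 0.0666
  Regime R1: 0.07 × 0.19 = 0.0133
  Regime R5: 0.1 × 0.024 = 0.0024
Total = 0.09175.
P(Regime R1 | evidence) = 0.0133 / 0.09175 ≈ 0.145.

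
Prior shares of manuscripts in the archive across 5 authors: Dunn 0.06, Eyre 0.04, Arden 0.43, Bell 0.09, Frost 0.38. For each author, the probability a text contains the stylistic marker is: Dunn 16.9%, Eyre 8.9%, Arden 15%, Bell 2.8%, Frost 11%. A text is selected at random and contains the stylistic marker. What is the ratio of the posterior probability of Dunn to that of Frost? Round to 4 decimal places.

Compute prior × likelihood for every hypothesis:
  Dunn: 0.06 × 0.169 = 0.01014
  Eyre: 0.04 × 0.089 = 0.00356
  Arden: 0.43 × 0.15 = 0.0645
  Bell: 0.09 × 0.028 = 0.00252
  Frost: 0.38 × 0.11 = 0.0418
Total = 0.12252.
The ratio is 0.01014 / 0.0418 (the normalizer cancels) = 0.2426.

0.2426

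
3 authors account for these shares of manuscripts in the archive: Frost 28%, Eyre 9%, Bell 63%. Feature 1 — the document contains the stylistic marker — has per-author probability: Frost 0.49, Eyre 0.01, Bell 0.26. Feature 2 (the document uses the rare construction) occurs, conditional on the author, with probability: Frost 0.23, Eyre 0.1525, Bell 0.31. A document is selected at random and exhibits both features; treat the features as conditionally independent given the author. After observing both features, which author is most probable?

By Bayes' rule, posterior ∝ prior × likelihood:
  Frost: 0.28 × 0.49 × 0.23 = 0.031556
  Eyre: 0.09 × 0.01 × 0.1525 = 0.00013725
  Bell: 0.63 × 0.26 × 0.31 = 0.050778
Total = 0.08247125.
Largest term belongs to Bell, so Bell is most probable.

Bell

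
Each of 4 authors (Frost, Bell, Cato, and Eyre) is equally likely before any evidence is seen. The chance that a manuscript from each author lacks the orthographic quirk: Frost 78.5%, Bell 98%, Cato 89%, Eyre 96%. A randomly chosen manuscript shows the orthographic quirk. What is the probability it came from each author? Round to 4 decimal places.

Frost 0.5584, Bell 0.0519, Cato 0.2857, Eyre 0.1039

Taking complements, P(quirk | each) = Frost 0.215, Bell 0.02, Cato 0.11, Eyre 0.04.
With a uniform prior (1/4 each), posterior ∝ likelihood:
  Frost: 0.215
  Bell: 0.02
  Cato: 0.11
  Eyre: 0.04
Normalizing constant = 0.385.
P(Frost | quirk) = 0.215/0.385 ≈ 0.5584
P(Bell | quirk) = 0.02/0.385 ≈ 0.0519
P(Cato | quirk) = 0.11/0.385 ≈ 0.2857
P(Eyre | quirk) = 0.04/0.385 ≈ 0.1039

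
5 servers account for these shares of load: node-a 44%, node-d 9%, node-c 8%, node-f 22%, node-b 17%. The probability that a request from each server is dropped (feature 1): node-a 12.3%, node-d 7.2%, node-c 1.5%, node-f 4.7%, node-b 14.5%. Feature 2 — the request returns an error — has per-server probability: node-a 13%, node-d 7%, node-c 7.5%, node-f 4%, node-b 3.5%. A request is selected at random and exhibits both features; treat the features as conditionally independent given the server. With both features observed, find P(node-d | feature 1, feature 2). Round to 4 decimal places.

0.0512

Prior × likelihood for each hypothesis:
  node-a: 0.44 × 0.123 × 0.13 = 0.0070356
  node-d: 0.09 × 0.072 × 0.07 = 0.0004536
  node-c: 0.08 × 0.015 × 0.075 = 0.00009
  node-f: 0.22 × 0.047 × 0.04 = 0.0004136
  node-b: 0.17 × 0.145 × 0.035 = 0.00086275
Total = 0.00885555.
P(node-d | evidence) = 0.0004536 / 0.00885555 ≈ 0.0512.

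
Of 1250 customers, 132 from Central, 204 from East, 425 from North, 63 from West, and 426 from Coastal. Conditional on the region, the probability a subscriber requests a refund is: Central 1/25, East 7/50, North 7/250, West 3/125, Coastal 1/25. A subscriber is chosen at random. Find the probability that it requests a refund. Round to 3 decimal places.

0.051

By Bayes' rule, posterior ∝ prior × likelihood:
  Central: 0.1056 × 0.04 = 0.004224
  East: 0.1632 × 0.14 = 0.022848
  North: 0.34 × 0.028 = 0.00952
  West: 0.0504 × 0.024 = 0.0012096
  Coastal: 0.3408 × 0.04 = 0.013632
P(refund) = 0.004224 + 0.022848 + 0.00952 + 0.0012096 + 0.013632 = 0.0514336 → 0.051.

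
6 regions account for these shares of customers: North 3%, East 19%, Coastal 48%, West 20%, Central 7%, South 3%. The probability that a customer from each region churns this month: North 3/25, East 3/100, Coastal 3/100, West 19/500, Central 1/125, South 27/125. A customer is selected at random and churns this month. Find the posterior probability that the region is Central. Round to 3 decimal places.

0.015

By Bayes' rule, posterior ∝ prior × likelihood:
  North: 0.03 × 0.12 = 0.0036
  East: 0.19 × 0.03 = 0.0057
  Coastal: 0.48 × 0.03 = 0.0144
  West: 0.2 × 0.038 = 0.0076
  Central: 0.07 × 0.008 = 0.00056
  South: 0.03 × 0.216 = 0.00648
Sum = 0.03834.
P(Central | evidence) = 0.00056 / 0.03834 ≈ 0.015.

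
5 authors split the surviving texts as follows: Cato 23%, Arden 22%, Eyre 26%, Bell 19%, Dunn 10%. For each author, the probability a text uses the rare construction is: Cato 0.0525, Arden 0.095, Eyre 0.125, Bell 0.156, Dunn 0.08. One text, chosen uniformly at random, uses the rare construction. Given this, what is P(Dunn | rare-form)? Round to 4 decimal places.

0.0776

Prior × likelihood for each hypothesis:
  Cato: 0.23 × 0.0525 = 0.012075
  Arden: 0.22 × 0.095 = 0.0209
  Eyre: 0.26 × 0.125 = 0.0325
  Bell: 0.19 × 0.156 = 0.02964
  Dunn: 0.1 × 0.08 = 0.008
Total = 0.103115.
P(Dunn | evidence) = 0.008 / 0.103115 ≈ 0.0776.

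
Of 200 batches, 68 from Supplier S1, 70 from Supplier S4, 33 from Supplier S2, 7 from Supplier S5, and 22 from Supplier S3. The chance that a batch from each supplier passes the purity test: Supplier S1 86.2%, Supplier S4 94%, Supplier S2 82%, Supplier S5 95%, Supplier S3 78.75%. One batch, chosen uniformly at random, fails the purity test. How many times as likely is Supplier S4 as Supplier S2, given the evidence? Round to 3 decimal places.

Taking complements, P(off-spec | each) = Supplier S1 0.138, Supplier S4 0.06, Supplier S2 0.18, Supplier S5 0.05, Supplier S3 0.2125.
Compute prior × likelihood for every hypothesis:
  Supplier S1: 0.34 × 0.138 = 0.04692
  Supplier S4: 0.35 × 0.06 = 0.021
  Supplier S2: 0.165 × 0.18 = 0.0297
  Supplier S5: 0.035 × 0.05 = 0.00175
  Supplier S3: 0.11 × 0.2125 = 0.023375
Normalizing constant = 0.122745.
The ratio is 0.021 / 0.0297 (the normalizer cancels) = 0.707.

0.707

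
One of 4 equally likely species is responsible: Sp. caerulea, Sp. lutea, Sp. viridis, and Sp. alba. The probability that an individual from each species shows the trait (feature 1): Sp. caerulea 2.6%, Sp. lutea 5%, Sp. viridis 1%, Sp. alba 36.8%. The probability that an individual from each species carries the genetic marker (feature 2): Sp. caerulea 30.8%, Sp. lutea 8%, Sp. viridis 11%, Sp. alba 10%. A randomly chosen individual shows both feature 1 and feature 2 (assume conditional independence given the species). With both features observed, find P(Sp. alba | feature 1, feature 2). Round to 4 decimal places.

0.7374

Since the prior is uniform, the posterior is proportional to the likelihood:
  Sp. caerulea: 0.026 × 0.308 = 0.008008
  Sp. lutea: 0.05 × 0.08 = 0.004
  Sp. viridis: 0.01 × 0.11 = 0.0011
  Sp. alba: 0.368 × 0.1 = 0.0368
Total = 0.049908.
P(Sp. alba | evidence) = 0.0368 / 0.049908 ≈ 0.7374.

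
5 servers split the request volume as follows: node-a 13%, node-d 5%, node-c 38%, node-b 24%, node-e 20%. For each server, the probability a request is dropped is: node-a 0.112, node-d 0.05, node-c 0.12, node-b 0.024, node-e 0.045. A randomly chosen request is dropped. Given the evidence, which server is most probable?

Prior × likelihood for each hypothesis:
  node-a: 0.13 × 0.112 = 0.01456
  node-d: 0.05 × 0.05 = 0.0025
  node-c: 0.38 × 0.12 = 0.0456
  node-b: 0.24 × 0.024 = 0.00576
  node-e: 0.2 × 0.045 = 0.009
Sum = 0.07742.
Largest term belongs to node-c, so node-c is most probable.

node-c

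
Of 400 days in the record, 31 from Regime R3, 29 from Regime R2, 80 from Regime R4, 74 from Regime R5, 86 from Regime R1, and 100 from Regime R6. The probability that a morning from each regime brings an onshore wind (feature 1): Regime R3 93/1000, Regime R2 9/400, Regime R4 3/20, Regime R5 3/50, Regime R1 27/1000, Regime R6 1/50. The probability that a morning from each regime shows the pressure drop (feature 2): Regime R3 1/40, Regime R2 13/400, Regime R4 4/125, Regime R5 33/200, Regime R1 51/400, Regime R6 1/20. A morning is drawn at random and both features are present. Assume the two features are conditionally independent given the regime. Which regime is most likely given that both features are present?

Unnormalized posteriors (prior × likelihood):
  Regime R3: 0.0775 × 0.093 × 0.025 = 0.0001801875
  Regime R2: 0.0725 × 0.0225 × 0.0325 = 0.000053015625
  Regime R4: 0.2 × 0.15 × 0.032 = 0.00096
  Regime R5: 0.185 × 0.06 × 0.165 = 0.0018315
  Regime R1: 0.215 × 0.027 × 0.1275 = 0.0007401375
  Regime R6: 0.25 × 0.02 × 0.05 = 0.00025
Total = 0.004014840625.
Largest term belongs to Regime R5, so Regime R5 is most probable.

Regime R5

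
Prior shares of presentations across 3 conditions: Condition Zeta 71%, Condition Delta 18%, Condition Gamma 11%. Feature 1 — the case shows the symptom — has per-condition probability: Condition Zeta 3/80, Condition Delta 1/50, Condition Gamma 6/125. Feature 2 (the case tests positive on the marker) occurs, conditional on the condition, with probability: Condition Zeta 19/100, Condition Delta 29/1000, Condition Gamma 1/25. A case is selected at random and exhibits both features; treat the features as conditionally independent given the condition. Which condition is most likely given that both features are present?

Condition Zeta

By Bayes' rule, posterior ∝ prior × likelihood:
  Condition Zeta: 0.71 × 0.0375 × 0.19 = 0.00505875
  Condition Delta: 0.18 × 0.02 × 0.029 = 0.0001044
  Condition Gamma: 0.11 × 0.048 × 0.04 = 0.0002112
Total = 0.00537435.
Largest term belongs to Condition Zeta, so Condition Zeta is most probable.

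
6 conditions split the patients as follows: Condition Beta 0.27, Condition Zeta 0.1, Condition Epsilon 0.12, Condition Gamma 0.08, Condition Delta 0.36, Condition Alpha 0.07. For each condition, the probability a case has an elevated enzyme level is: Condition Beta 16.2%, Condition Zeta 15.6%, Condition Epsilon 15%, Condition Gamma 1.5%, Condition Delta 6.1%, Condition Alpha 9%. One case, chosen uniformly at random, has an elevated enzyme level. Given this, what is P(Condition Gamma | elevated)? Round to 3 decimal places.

Compute prior × likelihood for every hypothesis:
  Condition Beta: 0.27 × 0.162 = 0.04374
  Condition Zeta: 0.1 × 0.156 = 0.0156
  Condition Epsilon: 0.12 × 0.15 = 0.018
  Condition Gamma: 0.08 × 0.015 = 0.0012
  Condition Delta: 0.36 × 0.061 = 0.02196
  Condition Alpha: 0.07 × 0.09 = 0.0063
Normalizing constant = 0.1068.
P(Condition Gamma | evidence) = 0.0012 / 0.1068 ≈ 0.011.

0.011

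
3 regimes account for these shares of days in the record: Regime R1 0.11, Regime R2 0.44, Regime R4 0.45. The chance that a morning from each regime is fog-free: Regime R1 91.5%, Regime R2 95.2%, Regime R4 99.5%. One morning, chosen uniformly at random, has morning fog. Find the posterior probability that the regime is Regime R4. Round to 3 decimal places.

0.069

Taking complements, P(fog | each) = Regime R1 0.085, Regime R2 0.048, Regime R4 0.005.
By Bayes' rule, posterior ∝ prior × likelihood:
  Regime R1: 0.11 × 0.085 = 0.00935
  Regime R2: 0.44 × 0.048 = 0.02112
  Regime R4: 0.45 × 0.005 = 0.00225
Normalizing constant = 0.03272.
P(Regime R4 | evidence) = 0.00225 / 0.03272 ≈ 0.069.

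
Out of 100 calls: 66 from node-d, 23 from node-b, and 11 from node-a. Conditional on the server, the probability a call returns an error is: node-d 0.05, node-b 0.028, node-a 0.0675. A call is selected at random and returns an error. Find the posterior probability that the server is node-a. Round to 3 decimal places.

0.158

Prior × likelihood for each hypothesis:
  node-d: 0.66 × 0.05 = 0.033
  node-b: 0.23 × 0.028 = 0.00644
  node-a: 0.11 × 0.0675 = 0.007425
Total = 0.046865.
P(node-a | evidence) = 0.007425 / 0.046865 ≈ 0.158.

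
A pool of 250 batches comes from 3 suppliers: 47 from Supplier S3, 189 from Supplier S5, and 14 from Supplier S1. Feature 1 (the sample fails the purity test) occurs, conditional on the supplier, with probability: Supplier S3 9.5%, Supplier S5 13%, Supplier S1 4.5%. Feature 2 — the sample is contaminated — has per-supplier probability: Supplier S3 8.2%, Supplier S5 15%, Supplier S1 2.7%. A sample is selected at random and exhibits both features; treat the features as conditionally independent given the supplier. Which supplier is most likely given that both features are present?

Prior × likelihood for each hypothesis:
  Supplier S3: 0.188 × 0.095 × 0.082 = 0.00146452
  Supplier S5: 0.756 × 0.13 × 0.15 = 0.014742
  Supplier S1: 0.056 × 0.045 × 0.027 = 0.00006804
Total = 0.01627456.
Largest term belongs to Supplier S5, so Supplier S5 is most probable.

Supplier S5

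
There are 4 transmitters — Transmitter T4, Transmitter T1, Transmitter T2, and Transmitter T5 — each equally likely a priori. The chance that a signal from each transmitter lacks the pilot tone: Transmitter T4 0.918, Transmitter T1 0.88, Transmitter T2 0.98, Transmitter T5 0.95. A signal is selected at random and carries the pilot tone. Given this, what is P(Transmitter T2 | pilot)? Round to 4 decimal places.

0.0735

Taking complements, P(pilot | each) = Transmitter T4 0.082, Transmitter T1 0.12, Transmitter T2 0.02, Transmitter T5 0.05.
With a uniform prior (1/4 each), posterior ∝ likelihood:
  Transmitter T4: 0.082
  Transmitter T1: 0.12
  Transmitter T2: 0.02
  Transmitter T5: 0.05
Sum = 0.272.
P(Transmitter T2 | evidence) = 0.02 / 0.272 ≈ 0.0735.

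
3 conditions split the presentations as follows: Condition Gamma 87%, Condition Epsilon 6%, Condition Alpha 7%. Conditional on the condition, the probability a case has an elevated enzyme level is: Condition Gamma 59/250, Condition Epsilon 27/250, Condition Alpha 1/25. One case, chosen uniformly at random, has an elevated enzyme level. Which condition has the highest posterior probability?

Condition Gamma

By Bayes' rule, posterior ∝ prior × likelihood:
  Condition Gamma: 0.87 × 0.236 = 0.20532
  Condition Epsilon: 0.06 × 0.108 = 0.00648
  Condition Alpha: 0.07 × 0.04 = 0.0028
Total = 0.2146.
Largest term belongs to Condition Gamma, so Condition Gamma is most probable.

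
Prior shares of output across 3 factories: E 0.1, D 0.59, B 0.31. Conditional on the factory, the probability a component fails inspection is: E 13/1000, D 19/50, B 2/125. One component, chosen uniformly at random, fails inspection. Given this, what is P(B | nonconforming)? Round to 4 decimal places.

0.0215

By Bayes' rule, posterior ∝ prior × likelihood:
  E: 0.1 × 0.013 = 0.0013
  D: 0.59 × 0.38 = 0.2242
  B: 0.31 × 0.016 = 0.00496
Total = 0.23046.
P(B | evidence) = 0.00496 / 0.23046 ≈ 0.0215.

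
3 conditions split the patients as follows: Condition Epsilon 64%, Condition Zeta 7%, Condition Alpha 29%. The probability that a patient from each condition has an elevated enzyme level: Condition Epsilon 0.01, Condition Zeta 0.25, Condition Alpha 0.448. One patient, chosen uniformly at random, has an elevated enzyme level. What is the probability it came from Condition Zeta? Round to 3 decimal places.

Unnormalized posteriors (prior × likelihood):
  Condition Epsilon: 0.64 × 0.01 = 0.0064
  Condition Zeta: 0.07 × 0.25 = 0.0175
  Condition Alpha: 0.29 × 0.448 = 0.12992
Normalizing constant = 0.15382.
P(Condition Zeta | evidence) = 0.0175 / 0.15382 ≈ 0.114.

0.114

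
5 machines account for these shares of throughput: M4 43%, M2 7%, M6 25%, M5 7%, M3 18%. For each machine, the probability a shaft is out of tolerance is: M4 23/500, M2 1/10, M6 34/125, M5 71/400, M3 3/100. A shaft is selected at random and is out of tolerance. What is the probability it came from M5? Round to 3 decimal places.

0.110

Unnormalized posteriors (prior × likelihood):
  M4: 0.43 × 0.046 = 0.01978
  M2: 0.07 × 0.1 = 0.007
  M6: 0.25 × 0.272 = 0.068
  M5: 0.07 × 0.1775 = 0.012425
  M3: 0.18 × 0.03 = 0.0054
Normalizing constant = 0.112605.
P(M5 | evidence) = 0.012425 / 0.112605 ≈ 0.110.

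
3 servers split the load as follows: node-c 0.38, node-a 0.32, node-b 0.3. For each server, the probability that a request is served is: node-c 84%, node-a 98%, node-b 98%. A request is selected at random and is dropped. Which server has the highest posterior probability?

Taking complements, P(dropped | each) = node-c 0.16, node-a 0.02, node-b 0.02.
By Bayes' rule, posterior ∝ prior × likelihood:
  node-c: 0.38 × 0.16 = 0.0608
  node-a: 0.32 × 0.02 = 0.0064
  node-b: 0.3 × 0.02 = 0.006
Total = 0.0732.
Largest term belongs to node-c, so node-c is most probable.

node-c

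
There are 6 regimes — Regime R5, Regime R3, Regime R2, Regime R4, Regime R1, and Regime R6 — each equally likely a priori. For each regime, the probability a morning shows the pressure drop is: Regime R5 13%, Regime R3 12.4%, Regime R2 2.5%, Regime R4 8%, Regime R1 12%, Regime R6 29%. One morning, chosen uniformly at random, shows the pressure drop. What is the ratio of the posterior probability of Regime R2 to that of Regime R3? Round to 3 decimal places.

With a uniform prior (1/6 each), posterior ∝ likelihood:
  Regime R5: 0.13
  Regime R3: 0.124
  Regime R2: 0.025
  Regime R4: 0.08
  Regime R1: 0.12
  Regime R6: 0.29
Sum = 0.769.
The ratio is 0.025 / 0.124 (the normalizer cancels) = 0.202.

0.202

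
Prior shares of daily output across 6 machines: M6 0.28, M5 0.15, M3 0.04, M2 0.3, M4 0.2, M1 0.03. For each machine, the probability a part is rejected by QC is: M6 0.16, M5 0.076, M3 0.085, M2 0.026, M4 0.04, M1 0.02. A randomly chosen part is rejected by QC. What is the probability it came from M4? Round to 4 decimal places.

Prior × likelihood for each hypothesis:
  M6: 0.28 × 0.16 = 0.0448
  M5: 0.15 × 0.076 = 0.0114
  M3: 0.04 × 0.085 = 0.0034
  M2: 0.3 × 0.026 = 0.0078
  M4: 0.2 × 0.04 = 0.008
  M1: 0.03 × 0.02 = 0.0006
Sum = 0.076.
P(M4 | evidence) = 0.008 / 0.076 ≈ 0.1053.

0.1053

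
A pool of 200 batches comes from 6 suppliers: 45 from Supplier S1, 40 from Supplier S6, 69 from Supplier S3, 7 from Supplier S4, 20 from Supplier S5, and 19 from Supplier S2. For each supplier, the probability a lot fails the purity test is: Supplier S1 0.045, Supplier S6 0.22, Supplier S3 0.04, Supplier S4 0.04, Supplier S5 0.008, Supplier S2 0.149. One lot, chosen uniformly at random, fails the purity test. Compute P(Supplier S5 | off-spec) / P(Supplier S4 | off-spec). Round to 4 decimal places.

By Bayes' rule, posterior ∝ prior × likelihood:
  Supplier S1: 0.225 × 0.045 = 0.010125
  Supplier S6: 0.2 × 0.22 = 0.044
  Supplier S3: 0.345 × 0.04 = 0.0138
  Supplier S4: 0.035 × 0.04 = 0.0014
  Supplier S5: 0.1 × 0.008 = 0.0008
  Supplier S2: 0.095 × 0.149 = 0.014155
Sum = 0.08428.
The ratio is 0.0008 / 0.0014 (the normalizer cancels) = 0.5714.

0.5714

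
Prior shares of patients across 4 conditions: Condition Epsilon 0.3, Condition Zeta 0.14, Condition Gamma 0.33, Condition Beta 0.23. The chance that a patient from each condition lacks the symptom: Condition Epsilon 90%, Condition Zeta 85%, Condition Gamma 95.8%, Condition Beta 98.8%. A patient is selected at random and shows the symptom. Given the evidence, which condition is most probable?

Condition Epsilon

Taking complements, P(symptomatic | each) = Condition Epsilon 0.1, Condition Zeta 0.15, Condition Gamma 0.042, Condition Beta 0.012.
Prior × likelihood for each hypothesis:
  Condition Epsilon: 0.3 × 0.1 = 0.03
  Condition Zeta: 0.14 × 0.15 = 0.021
  Condition Gamma: 0.33 × 0.042 = 0.01386
  Condition Beta: 0.23 × 0.012 = 0.00276
Total = 0.06762.
Largest term belongs to Condition Epsilon, so Condition Epsilon is most probable.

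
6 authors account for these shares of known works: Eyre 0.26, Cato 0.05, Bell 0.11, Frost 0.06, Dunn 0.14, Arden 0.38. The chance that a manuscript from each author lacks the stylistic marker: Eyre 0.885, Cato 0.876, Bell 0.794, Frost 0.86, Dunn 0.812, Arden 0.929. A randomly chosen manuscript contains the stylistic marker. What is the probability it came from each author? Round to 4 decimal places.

Eyre 0.2482, Cato 0.0515, Bell 0.1881, Frost 0.0697, Dunn 0.2185, Arden 0.2240

Taking complements, P(marker | each) = Eyre 0.115, Cato 0.124, Bell 0.206, Frost 0.14, Dunn 0.188, Arden 0.071.
Compute prior × likelihood for every hypothesis:
  Eyre: 0.26 × 0.115 = 0.0299
  Cato: 0.05 × 0.124 = 0.0062
  Bell: 0.11 × 0.206 = 0.02266
  Frost: 0.06 × 0.14 = 0.0084
  Dunn: 0.14 × 0.188 = 0.02632
  Arden: 0.38 × 0.071 = 0.02698
Sum = 0.12046.
P(Eyre | marker) = 0.0299/0.12046 ≈ 0.2482
P(Cato | marker) = 0.0062/0.12046 ≈ 0.0515
P(Bell | marker) = 0.02266/0.12046 ≈ 0.1881
P(Frost | marker) = 0.0084/0.12046 ≈ 0.0697
P(Dunn | marker) = 0.02632/0.12046 ≈ 0.2185
P(Arden | marker) = 0.02698/0.12046 ≈ 0.2240
(Check: 0.2482+0.0515+0.1881+0.0697+0.2185+0.2240 = 1.0000.)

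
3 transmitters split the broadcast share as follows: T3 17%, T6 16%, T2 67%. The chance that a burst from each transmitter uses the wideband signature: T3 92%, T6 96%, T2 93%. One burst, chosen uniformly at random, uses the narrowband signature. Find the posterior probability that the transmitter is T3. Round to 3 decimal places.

0.203

Taking complements, P(narrowband | each) = T3 0.08, T6 0.04, T2 0.07.
Prior × likelihood for each hypothesis:
  T3: 0.17 × 0.08 = 0.0136
  T6: 0.16 × 0.04 = 0.0064
  T2: 0.67 × 0.07 = 0.0469
Sum = 0.0669.
P(T3 | evidence) = 0.0136 / 0.0669 ≈ 0.203.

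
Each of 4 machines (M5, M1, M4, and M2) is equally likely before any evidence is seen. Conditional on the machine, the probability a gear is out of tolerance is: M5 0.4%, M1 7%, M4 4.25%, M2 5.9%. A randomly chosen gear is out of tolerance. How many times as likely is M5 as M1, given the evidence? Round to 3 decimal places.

0.057

Since the prior is uniform, the posterior is proportional to the likelihood:
  M5: 0.004
  M1: 0.07
  M4: 0.0425
  M2: 0.059
Normalizing constant = 0.1755.
The ratio is 0.004 / 0.07 (the normalizer cancels) = 0.057.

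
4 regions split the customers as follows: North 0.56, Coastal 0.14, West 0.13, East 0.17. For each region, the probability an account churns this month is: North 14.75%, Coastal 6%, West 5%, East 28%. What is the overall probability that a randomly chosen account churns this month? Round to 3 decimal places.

0.145

By Bayes' rule, posterior ∝ prior × likelihood:
  North: 0.56 × 0.1475 = 0.0826
  Coastal: 0.14 × 0.06 = 0.0084
  West: 0.13 × 0.05 = 0.0065
  East: 0.17 × 0.28 = 0.0476
P(churn) = 0.0826 + 0.0084 + 0.0065 + 0.0476 = 0.1451 → 0.145.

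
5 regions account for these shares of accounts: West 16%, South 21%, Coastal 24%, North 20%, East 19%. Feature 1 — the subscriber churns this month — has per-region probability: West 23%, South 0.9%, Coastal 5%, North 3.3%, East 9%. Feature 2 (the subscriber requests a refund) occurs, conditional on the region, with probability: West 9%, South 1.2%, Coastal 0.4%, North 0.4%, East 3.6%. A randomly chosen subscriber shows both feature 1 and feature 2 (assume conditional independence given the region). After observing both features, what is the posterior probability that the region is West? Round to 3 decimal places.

Compute prior × likelihood for every hypothesis:
  West: 0.16 × 0.23 × 0.09 = 0.003312
  South: 0.21 × 0.009 × 0.012 = 0.00002268
  Coastal: 0.24 × 0.05 × 0.004 = 0.000048
  North: 0.2 × 0.033 × 0.004 = 0.0000264
  East: 0.19 × 0.09 × 0.036 = 0.0006156
Normalizing constant = 0.00402468.
P(West | evidence) = 0.003312 / 0.00402468 ≈ 0.823.

0.823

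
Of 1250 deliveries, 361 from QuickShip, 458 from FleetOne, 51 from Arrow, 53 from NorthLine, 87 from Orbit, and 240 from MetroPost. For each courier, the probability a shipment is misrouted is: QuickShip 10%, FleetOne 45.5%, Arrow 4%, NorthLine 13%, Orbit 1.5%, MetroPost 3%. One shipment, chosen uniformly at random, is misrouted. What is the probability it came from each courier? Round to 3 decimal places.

QuickShip 0.138, FleetOne 0.796, Arrow 0.008, NorthLine 0.026, Orbit 0.005, MetroPost 0.027

By Bayes' rule, posterior ∝ prior × likelihood:
  QuickShip: 0.2888 × 0.1 = 0.02888
  FleetOne: 0.3664 × 0.455 = 0.166712
  Arrow: 0.0408 × 0.04 = 0.001632
  NorthLine: 0.0424 × 0.13 = 0.005512
  Orbit: 0.0696 × 0.015 = 0.001044
  MetroPost: 0.192 × 0.03 = 0.00576
Normalizing constant = 0.20954.
P(QuickShip | misrouted) = 0.02888/0.20954 ≈ 0.138
P(FleetOne | misrouted) = 0.166712/0.20954 ≈ 0.796
P(Arrow | misrouted) = 0.001632/0.20954 ≈ 0.008
P(NorthLine | misrouted) = 0.005512/0.20954 ≈ 0.026
P(Orbit | misrouted) = 0.001044/0.20954 ≈ 0.005
P(MetroPost | misrouted) = 0.00576/0.20954 ≈ 0.027
(Check: 0.138+0.796+0.008+0.026+0.005+0.027 = 1.000.)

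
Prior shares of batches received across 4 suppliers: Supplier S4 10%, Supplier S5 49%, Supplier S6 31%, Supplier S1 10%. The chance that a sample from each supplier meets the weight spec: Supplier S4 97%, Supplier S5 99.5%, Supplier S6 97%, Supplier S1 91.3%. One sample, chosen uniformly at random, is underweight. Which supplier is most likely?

Supplier S6

Taking complements, P(underweight | each) = Supplier S4 0.03, Supplier S5 0.005, Supplier S6 0.03, Supplier S1 0.087.
By Bayes' rule, posterior ∝ prior × likelihood:
  Supplier S4: 0.1 × 0.03 = 0.003
  Supplier S5: 0.49 × 0.005 = 0.00245
  Supplier S6: 0.31 × 0.03 = 0.0093
  Supplier S1: 0.1 × 0.087 = 0.0087
Normalizing constant = 0.02345.
Largest term belongs to Supplier S6, so Supplier S6 is most probable.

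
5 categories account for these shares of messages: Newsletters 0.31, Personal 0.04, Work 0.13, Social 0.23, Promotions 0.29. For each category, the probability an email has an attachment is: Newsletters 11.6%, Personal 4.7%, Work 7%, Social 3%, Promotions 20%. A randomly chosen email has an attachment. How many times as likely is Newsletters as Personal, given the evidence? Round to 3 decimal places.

By Bayes' rule, posterior ∝ prior × likelihood:
  Newsletters: 0.31 × 0.116 = 0.03596
  Personal: 0.04 × 0.047 = 0.00188
  Work: 0.13 × 0.07 = 0.0091
  Social: 0.23 × 0.03 = 0.0069
  Promotions: 0.29 × 0.2 = 0.058
Normalizing constant = 0.11184.
The ratio is 0.03596 / 0.00188 (the normalizer cancels) = 19.128.

19.128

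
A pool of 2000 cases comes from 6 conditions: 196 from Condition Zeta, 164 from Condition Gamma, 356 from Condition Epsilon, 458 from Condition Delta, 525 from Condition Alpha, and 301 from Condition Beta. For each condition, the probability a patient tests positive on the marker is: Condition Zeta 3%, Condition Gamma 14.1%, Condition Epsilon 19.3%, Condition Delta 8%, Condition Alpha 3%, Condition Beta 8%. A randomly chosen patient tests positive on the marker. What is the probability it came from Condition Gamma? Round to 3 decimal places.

0.133

Prior × likelihood for each hypothesis:
  Condition Zeta: 0.098 × 0.03 = 0.00294
  Condition Gamma: 0.082 × 0.141 = 0.011562
  Condition Epsilon: 0.178 × 0.193 = 0.034354
  Condition Delta: 0.229 × 0.08 = 0.01832
  Condition Alpha: 0.2625 × 0.03 = 0.007875
  Condition Beta: 0.1505 × 0.08 = 0.01204
Total = 0.087091.
P(Condition Gamma | evidence) = 0.011562 / 0.087091 ≈ 0.133.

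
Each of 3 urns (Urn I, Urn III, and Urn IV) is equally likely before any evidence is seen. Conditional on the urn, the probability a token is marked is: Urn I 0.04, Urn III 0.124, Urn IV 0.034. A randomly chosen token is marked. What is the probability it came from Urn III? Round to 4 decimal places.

0.6263

Since the prior is uniform, the posterior is proportional to the likelihood:
  Urn I: 0.04
  Urn III: 0.124
  Urn IV: 0.034
Normalizing constant = 0.198.
P(Urn III | evidence) = 0.124 / 0.198 ≈ 0.6263.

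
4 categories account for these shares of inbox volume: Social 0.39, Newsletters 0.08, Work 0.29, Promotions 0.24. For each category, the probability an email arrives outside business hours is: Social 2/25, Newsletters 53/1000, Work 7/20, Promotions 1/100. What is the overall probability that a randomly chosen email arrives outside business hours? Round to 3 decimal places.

Prior × likelihood for each hypothesis:
  Social: 0.39 × 0.08 = 0.0312
  Newsletters: 0.08 × 0.053 = 0.00424
  Work: 0.29 × 0.35 = 0.1015
  Promotions: 0.24 × 0.01 = 0.0024
P(off-hours) = 0.0312 + 0.00424 + 0.1015 + 0.0024 = 0.13934 → 0.139.

0.139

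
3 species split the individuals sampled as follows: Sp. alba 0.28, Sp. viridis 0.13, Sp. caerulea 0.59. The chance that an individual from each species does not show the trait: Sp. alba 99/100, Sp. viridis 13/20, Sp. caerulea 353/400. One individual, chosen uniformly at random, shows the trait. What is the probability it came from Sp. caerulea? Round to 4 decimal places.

Taking complements, P(trait | each) = Sp. alba 0.01, Sp. viridis 0.35, Sp. caerulea 0.1175.
By Bayes' rule, posterior ∝ prior × likelihood:
  Sp. alba: 0.28 × 0.01 = 0.0028
  Sp. viridis: 0.13 × 0.35 = 0.0455
  Sp. caerulea: 0.59 × 0.1175 = 0.069325
Total = 0.117625.
P(Sp. caerulea | evidence) = 0.069325 / 0.117625 ≈ 0.5894.

0.5894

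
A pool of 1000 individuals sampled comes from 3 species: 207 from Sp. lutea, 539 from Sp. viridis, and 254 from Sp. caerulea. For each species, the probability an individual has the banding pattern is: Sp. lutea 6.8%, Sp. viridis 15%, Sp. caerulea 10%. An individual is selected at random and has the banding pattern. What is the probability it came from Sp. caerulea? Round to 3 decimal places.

0.211

Prior × likelihood for each hypothesis:
  Sp. lutea: 0.207 × 0.068 = 0.014076
  Sp. viridis: 0.539 × 0.15 = 0.08085
  Sp. caerulea: 0.254 × 0.1 = 0.0254
Normalizing constant = 0.120326.
P(Sp. caerulea | evidence) = 0.0254 / 0.120326 ≈ 0.211.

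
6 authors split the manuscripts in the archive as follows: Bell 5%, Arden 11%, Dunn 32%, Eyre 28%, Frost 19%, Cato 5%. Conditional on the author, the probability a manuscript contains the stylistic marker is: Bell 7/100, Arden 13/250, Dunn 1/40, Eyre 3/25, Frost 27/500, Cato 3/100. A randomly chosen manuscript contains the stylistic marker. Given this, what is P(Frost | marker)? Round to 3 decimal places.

0.164

Unnormalized posteriors (prior × likelihood):
  Bell: 0.05 × 0.07 = 0.0035
  Arden: 0.11 × 0.052 = 0.00572
  Dunn: 0.32 × 0.025 = 0.008
  Eyre: 0.28 × 0.12 = 0.0336
  Frost: 0.19 × 0.054 = 0.01026
  Cato: 0.05 × 0.03 = 0.0015
Total = 0.06258.
P(Frost | evidence) = 0.01026 / 0.06258 ≈ 0.164.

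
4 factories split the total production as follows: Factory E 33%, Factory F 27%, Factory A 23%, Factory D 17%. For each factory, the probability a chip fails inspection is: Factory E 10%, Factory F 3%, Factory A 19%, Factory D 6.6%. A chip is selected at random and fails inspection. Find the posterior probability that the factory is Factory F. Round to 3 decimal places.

Compute prior × likelihood for every hypothesis:
  Factory E: 0.33 × 0.1 = 0.033
  Factory F: 0.27 × 0.03 = 0.0081
  Factory A: 0.23 × 0.19 = 0.0437
  Factory D: 0.17 × 0.066 = 0.01122
Total = 0.09602.
P(Factory F | evidence) = 0.0081 / 0.09602 ≈ 0.084.

0.084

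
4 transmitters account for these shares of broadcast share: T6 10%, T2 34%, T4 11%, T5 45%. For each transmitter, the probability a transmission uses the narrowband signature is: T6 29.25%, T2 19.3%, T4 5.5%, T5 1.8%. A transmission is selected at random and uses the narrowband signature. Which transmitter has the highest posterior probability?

T2

Compute prior × likelihood for every hypothesis:
  T6: 0.1 × 0.2925 = 0.02925
  T2: 0.34 × 0.193 = 0.06562
  T4: 0.11 × 0.055 = 0.00605
  T5: 0.45 × 0.018 = 0.0081
Total = 0.10902.
Largest term belongs to T2, so T2 is most probable.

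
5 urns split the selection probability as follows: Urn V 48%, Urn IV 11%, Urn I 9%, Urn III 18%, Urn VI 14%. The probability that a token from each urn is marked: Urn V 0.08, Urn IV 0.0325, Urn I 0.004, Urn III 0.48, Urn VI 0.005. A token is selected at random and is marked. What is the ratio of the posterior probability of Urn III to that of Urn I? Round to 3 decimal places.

240.000

Unnormalized posteriors (prior × likelihood):
  Urn V: 0.48 × 0.08 = 0.0384
  Urn IV: 0.11 × 0.0325 = 0.003575
  Urn I: 0.09 × 0.004 = 0.00036
  Urn III: 0.18 × 0.48 = 0.0864
  Urn VI: 0.14 × 0.005 = 0.0007
Normalizing constant = 0.129435.
The ratio is 0.0864 / 0.00036 (the normalizer cancels) = 240.000.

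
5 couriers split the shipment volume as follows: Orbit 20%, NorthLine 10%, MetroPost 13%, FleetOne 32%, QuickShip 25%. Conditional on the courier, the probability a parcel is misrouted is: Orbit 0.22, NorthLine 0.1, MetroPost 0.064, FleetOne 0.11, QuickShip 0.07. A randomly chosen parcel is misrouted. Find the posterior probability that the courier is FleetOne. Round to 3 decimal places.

Compute prior × likelihood for every hypothesis:
  Orbit: 0.2 × 0.22 = 0.044
  NorthLine: 0.1 × 0.1 = 0.01
  MetroPost: 0.13 × 0.064 = 0.00832
  FleetOne: 0.32 × 0.11 = 0.0352
  QuickShip: 0.25 × 0.07 = 0.0175
Sum = 0.11502.
P(FleetOne | evidence) = 0.0352 / 0.11502 ≈ 0.306.

0.306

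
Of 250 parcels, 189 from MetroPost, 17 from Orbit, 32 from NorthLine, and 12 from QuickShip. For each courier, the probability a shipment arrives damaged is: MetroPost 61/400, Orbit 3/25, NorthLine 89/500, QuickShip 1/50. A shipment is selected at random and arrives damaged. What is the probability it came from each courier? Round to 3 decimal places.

Compute prior × likelihood for every hypothesis:
  MetroPost: 0.756 × 0.1525 = 0.11529
  Orbit: 0.068 × 0.12 = 0.00816
  NorthLine: 0.128 × 0.178 = 0.022784
  QuickShip: 0.048 × 0.02 = 0.00096
Sum = 0.147194.
P(MetroPost | damaged) = 0.11529/0.147194 ≈ 0.783
P(Orbit | damaged) = 0.00816/0.147194 ≈ 0.055
P(NorthLine | damaged) = 0.022784/0.147194 ≈ 0.155
P(QuickShip | damaged) = 0.00096/0.147194 ≈ 0.007
(Check: 0.783+0.055+0.155+0.007 = 1.000.)

MetroPost 0.783, Orbit 0.055, NorthLine 0.155, QuickShip 0.007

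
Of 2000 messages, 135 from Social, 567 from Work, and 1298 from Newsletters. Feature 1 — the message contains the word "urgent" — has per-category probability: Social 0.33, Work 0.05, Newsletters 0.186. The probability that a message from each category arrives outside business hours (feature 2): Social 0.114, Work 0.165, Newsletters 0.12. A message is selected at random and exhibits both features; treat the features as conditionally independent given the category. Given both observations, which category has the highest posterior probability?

Newsletters

Compute prior × likelihood for every hypothesis:
  Social: 0.0675 × 0.33 × 0.114 = 0.00253935
  Work: 0.2835 × 0.05 × 0.165 = 0.002338875
  Newsletters: 0.649 × 0.186 × 0.12 = 0.01448568
Normalizing constant = 0.019363905.
Largest term belongs to Newsletters, so Newsletters is most probable.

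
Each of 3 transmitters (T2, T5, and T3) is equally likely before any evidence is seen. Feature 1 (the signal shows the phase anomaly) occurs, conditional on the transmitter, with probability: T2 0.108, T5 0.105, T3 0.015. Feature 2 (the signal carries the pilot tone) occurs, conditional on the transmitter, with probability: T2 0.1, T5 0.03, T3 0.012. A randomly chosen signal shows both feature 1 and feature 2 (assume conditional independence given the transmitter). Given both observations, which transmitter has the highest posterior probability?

T2

With a uniform prior (1/3 each), posterior ∝ likelihood:
  T2: 0.108 × 0.1 = 0.0108
  T5: 0.105 × 0.03 = 0.00315
  T3: 0.015 × 0.012 = 0.00018
Sum = 0.01413.
Largest term belongs to T2, so T2 is most probable.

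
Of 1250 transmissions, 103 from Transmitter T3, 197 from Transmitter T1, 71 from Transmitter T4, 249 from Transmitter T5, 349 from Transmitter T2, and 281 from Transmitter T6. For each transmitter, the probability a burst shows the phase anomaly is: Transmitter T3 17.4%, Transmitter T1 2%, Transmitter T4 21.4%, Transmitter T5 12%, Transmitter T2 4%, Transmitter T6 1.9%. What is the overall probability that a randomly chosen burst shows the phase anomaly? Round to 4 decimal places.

0.0690

By Bayes' rule, posterior ∝ prior × likelihood:
  Transmitter T3: 0.0824 × 0.174 = 0.0143376
  Transmitter T1: 0.1576 × 0.02 = 0.003152
  Transmitter T4: 0.0568 × 0.214 = 0.0121552
  Transmitter T5: 0.1992 × 0.12 = 0.023904
  Transmitter T2: 0.2792 × 0.04 = 0.011168
  Transmitter T6: 0.2248 × 0.019 = 0.0042712
P(anomaly) = 0.0143376 + 0.003152 + 0.0121552 + 0.023904 + 0.011168 + 0.0042712 = 0.068988 → 0.0690.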